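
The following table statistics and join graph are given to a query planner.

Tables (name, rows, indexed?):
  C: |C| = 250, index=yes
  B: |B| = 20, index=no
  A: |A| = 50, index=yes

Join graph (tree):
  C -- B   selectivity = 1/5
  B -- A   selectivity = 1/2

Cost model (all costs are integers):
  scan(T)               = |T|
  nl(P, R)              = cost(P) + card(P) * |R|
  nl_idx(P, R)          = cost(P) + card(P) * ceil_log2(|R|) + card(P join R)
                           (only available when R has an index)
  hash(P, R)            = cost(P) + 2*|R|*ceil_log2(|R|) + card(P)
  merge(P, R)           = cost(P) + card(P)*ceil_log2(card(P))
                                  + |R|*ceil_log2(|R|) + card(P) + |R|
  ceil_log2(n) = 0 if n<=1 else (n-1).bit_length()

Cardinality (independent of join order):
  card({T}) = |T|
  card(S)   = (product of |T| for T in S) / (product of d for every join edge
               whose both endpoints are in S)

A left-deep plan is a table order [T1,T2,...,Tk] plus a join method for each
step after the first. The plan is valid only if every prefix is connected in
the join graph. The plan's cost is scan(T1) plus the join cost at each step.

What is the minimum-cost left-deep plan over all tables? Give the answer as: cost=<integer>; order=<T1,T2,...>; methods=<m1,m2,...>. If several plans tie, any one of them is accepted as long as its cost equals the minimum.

Selinger DP (subsets sized 1..n):
  {C}: scan cost=250, card=250
  {B}: scan cost=20, card=20
  {A}: scan cost=50, card=50
  {BC}: card=1000; try (B,hash)→700, (C,nl_idx)→1180, (C,merge)→2390, (B,merge)→2620, (C,hash)→4040, (C,nl)→5020 …(+1); best=700 via (B,hash)
  {AB}: card=500; try (B,hash)→300, (A,merge)→490, (B,merge)→520, (A,hash)→640, (A,nl_idx)→640, (A,nl)→1020 …(+1); best=300 via (B,hash)
  {ABC}: card=25000; try (A,hash)→2300, (C,hash)→4800, (C,merge)→7550, (A,merge)→12050, (C,nl_idx)→29300, (A,nl_idx)→31700 …(+2); best=2300 via (A,hash)

cost=2300; order=C,B,A; methods=hash,hash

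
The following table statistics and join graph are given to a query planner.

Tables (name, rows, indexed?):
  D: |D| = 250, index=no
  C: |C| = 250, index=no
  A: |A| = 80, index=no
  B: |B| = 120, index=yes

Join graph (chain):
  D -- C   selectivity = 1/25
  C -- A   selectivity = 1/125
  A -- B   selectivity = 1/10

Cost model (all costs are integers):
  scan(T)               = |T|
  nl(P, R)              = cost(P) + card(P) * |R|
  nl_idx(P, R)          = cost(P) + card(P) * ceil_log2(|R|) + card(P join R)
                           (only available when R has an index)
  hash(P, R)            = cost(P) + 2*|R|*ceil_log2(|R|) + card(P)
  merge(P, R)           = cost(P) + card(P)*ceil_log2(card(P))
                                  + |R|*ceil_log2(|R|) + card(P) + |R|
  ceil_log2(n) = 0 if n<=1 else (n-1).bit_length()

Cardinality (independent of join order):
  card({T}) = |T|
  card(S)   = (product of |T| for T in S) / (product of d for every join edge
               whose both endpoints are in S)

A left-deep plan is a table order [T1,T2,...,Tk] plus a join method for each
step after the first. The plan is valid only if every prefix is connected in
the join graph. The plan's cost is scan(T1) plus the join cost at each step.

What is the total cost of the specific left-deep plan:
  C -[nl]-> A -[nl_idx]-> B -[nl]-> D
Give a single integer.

step 1: scan C: cost=250, card=250
step 2: join A via nl
    card(P join A) = 250*80/(125) = 160
    cost = 250 + 250*80 = 20250
step 3: join B via nl_idx
    card(P join B) = 160*120/(10) = 1920
    cost = 20250 + 160*7 + 1920 = 23290
step 4: join D via nl
    card(P join D) = 1920*250/(25) = 19200
    cost = 23290 + 1920*250 = 503290

503290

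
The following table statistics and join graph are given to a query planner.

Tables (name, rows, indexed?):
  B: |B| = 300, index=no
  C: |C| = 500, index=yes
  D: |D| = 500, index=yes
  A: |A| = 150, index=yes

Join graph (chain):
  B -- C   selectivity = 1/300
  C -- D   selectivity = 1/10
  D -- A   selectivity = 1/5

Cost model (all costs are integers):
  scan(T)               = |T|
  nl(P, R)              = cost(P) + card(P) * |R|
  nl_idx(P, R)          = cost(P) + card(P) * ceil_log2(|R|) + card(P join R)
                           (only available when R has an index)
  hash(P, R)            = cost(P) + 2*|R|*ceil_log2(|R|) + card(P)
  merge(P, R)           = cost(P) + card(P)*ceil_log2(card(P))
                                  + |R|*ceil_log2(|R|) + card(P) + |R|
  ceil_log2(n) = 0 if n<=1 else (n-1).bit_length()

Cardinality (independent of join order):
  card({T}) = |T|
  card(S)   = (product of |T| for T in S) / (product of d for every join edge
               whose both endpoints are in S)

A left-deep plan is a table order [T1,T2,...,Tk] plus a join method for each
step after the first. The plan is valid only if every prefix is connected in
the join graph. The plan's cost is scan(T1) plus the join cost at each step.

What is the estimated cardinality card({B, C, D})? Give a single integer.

Tables in S: B(300), C(500), D(500)
Edges inside S: B-C(d=300), C-D(d=10)
numerator = 300 * 500 * 500 = 75000000
denominator = 300 * 10 = 3000
card(S) = 75000000 / 3000 = 25000

25000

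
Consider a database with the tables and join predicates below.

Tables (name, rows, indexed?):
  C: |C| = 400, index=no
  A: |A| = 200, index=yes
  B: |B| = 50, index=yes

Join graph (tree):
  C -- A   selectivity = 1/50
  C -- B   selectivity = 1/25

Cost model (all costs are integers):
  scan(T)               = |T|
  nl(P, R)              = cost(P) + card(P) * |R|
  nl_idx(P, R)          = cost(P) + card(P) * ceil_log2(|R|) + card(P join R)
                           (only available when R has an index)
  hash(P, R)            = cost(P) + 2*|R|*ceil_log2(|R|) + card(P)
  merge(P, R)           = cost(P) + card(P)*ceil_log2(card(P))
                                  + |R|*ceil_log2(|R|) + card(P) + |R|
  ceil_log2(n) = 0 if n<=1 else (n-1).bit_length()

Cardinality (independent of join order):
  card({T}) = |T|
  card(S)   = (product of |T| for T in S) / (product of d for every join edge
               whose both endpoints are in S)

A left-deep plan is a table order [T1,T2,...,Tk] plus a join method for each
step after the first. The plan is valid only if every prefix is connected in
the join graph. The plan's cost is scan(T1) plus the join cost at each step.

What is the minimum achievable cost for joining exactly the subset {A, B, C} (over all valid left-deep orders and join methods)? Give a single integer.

5400

Selinger DP over subsets of {A,B,C}:
  {C}: scan cost=400, card=400
  {A}: scan cost=200, card=200
  {B}: scan cost=50, card=50
  {AC}: card=1600; try (A,hash)→4000, (A,nl_idx)→5200, (C,merge)→6000, (A,merge)→6200, (C,hash)→7600, (C,nl)→80200 …(+1); best=4000 via (A,hash)
  {BC}: card=800; try (B,hash)→1400, (B,nl_idx)→3600, (C,merge)→4400, (B,merge)→4750, (C,hash)→7300, (C,nl)→20050 …(+1); best=1400 via (B,hash)
  {ABC}: card=3200; try (A,hash)→5400, (B,hash)→6200, (A,nl_idx)→11000, (A,merge)→12000, (B,nl_idx)→16800, (B,merge)→23550 …(+2); best=5400 via (A,hash)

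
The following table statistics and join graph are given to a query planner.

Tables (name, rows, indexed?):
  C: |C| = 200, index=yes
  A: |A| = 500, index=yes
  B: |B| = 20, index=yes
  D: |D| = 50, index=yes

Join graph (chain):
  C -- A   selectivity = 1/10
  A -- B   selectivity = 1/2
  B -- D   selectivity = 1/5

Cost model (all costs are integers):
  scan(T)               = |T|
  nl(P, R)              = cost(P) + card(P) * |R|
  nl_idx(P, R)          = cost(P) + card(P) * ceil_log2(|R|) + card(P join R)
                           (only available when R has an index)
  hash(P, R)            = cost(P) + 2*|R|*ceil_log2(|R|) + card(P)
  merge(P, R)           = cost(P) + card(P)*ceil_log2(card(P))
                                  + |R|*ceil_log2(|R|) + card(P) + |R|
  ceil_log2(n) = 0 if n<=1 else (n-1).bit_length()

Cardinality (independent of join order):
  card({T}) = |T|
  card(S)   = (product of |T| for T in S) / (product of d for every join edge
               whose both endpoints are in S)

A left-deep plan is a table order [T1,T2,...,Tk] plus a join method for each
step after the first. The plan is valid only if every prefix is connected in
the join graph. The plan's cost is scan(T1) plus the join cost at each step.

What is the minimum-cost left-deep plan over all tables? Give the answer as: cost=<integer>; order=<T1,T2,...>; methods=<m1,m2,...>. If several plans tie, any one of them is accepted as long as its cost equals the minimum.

cost=60000; order=A,B,D,C; methods=hash,hash,hash

Selinger DP (subsets sized 1..n):
  {C}: scan cost=200, card=200
  {A}: scan cost=500, card=500
  {B}: scan cost=20, card=20
  {D}: scan cost=50, card=50
  {AC}: card=10000; try (C,hash)→4200, (A,merge)→7000, (C,merge)→7300, (A,hash)→9400, (A,nl_idx)→12000, (C,nl_idx)→14500 …(+2); best=4200 via (C,hash)
  {AB}: card=5000; try (B,hash)→1200, (A,merge)→5140, (A,nl_idx)→5200, (B,merge)→5620, (B,nl_idx)→8000, (A,hash)→9040 …(+2); best=1200 via (B,hash)
  {BD}: card=200; try (B,hash)→300, (D,nl_idx)→340, (D,merge)→490, (B,nl_idx)→500, (B,merge)→520, (D,hash)→640 …(+2); best=300 via (B,hash)
  {ABC}: card=100000; try (C,hash)→9400, (B,hash)→14400, (C,merge)→73000, (C,nl_idx)→141200, (B,nl_idx)→154200, (B,merge)→154320 …(+2); best=9400 via (C,hash)
  {ABD}: card=50000; try (D,hash)→6800, (A,merge)→7100, (A,hash)→9500, (A,nl_idx)→52100, (D,merge)→71550, (D,nl_idx)→81200 …(+2); best=6800 via (D,hash)
  {ABCD}: card=1000000; try (C,hash)→60000, (D,hash)→110000, (C,merge)→858600, (C,nl_idx)→1406800, (D,nl_idx)→1609400, (D,merge)→1809750 …(+2); best=60000 via (C,hash)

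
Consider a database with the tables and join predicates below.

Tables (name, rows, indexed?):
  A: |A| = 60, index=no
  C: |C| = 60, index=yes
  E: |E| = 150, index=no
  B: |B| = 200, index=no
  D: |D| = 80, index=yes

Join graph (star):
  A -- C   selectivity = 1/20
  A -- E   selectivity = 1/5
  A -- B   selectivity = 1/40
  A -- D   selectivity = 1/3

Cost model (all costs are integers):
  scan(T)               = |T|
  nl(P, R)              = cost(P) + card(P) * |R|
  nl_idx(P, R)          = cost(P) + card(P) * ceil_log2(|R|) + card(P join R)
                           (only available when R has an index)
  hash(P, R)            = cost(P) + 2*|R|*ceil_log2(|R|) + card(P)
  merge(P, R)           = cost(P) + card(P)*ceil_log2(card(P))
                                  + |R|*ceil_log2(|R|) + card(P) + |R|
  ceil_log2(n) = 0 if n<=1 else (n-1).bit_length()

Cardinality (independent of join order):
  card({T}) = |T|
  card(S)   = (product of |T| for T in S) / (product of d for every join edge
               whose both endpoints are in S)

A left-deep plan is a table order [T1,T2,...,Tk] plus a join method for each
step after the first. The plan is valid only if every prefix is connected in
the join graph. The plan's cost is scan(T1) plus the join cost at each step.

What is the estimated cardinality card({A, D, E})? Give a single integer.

Tables in S: A(60), D(80), E(150)
Edges inside S: A-E(d=5), A-D(d=3)
numerator = 60 * 80 * 150 = 720000
denominator = 5 * 3 = 15
card(S) = 720000 / 15 = 48000

48000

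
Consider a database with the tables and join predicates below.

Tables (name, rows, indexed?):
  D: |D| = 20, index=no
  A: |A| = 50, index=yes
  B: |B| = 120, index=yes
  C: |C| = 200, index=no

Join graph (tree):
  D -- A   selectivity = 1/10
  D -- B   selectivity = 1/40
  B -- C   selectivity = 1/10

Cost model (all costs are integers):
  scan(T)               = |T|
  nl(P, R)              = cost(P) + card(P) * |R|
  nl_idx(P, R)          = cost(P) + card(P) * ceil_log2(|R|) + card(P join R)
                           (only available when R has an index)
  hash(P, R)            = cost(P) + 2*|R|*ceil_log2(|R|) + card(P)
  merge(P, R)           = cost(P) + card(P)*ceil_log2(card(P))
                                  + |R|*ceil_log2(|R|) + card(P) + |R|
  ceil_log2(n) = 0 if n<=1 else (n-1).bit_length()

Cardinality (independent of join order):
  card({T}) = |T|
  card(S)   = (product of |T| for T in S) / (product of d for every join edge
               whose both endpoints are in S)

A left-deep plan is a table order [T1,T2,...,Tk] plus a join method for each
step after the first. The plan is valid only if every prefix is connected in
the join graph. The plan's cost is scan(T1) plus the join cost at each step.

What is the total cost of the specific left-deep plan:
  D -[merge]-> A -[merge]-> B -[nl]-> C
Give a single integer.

step 1: scan D: cost=20, card=20
step 2: join A via merge
    card(P join A) = 20*50/(10) = 100
    cost = 20 + 20*5 + 50*6 + 20 + 50 = 490
step 3: join B via merge
    card(P join B) = 100*120/(40) = 300
    cost = 490 + 100*7 + 120*7 + 100 + 120 = 2250
step 4: join C via nl
    card(P join C) = 300*200/(10) = 6000
    cost = 2250 + 300*200 = 62250

62250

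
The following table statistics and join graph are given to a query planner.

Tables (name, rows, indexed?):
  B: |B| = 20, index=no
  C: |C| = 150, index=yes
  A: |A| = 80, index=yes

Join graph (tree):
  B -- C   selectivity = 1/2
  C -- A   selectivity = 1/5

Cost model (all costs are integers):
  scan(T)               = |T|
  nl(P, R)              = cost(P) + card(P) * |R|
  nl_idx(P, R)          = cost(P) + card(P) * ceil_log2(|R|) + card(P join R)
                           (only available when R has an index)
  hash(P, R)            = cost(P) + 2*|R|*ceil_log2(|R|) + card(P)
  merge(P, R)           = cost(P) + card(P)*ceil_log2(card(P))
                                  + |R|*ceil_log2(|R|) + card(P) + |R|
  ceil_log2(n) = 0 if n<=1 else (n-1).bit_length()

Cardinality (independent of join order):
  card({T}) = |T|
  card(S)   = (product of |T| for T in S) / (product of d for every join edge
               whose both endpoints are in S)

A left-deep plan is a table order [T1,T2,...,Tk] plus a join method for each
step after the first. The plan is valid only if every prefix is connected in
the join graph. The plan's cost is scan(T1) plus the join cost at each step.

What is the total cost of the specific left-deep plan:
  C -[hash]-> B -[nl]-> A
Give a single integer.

step 1: scan C: cost=150, card=150
step 2: join B via hash
    card(P join B) = 150*20/(2) = 1500
    cost = 150 + 2*20*5 + 150 = 500
step 3: join A via nl
    card(P join A) = 1500*80/(5) = 24000
    cost = 500 + 1500*80 = 120500

120500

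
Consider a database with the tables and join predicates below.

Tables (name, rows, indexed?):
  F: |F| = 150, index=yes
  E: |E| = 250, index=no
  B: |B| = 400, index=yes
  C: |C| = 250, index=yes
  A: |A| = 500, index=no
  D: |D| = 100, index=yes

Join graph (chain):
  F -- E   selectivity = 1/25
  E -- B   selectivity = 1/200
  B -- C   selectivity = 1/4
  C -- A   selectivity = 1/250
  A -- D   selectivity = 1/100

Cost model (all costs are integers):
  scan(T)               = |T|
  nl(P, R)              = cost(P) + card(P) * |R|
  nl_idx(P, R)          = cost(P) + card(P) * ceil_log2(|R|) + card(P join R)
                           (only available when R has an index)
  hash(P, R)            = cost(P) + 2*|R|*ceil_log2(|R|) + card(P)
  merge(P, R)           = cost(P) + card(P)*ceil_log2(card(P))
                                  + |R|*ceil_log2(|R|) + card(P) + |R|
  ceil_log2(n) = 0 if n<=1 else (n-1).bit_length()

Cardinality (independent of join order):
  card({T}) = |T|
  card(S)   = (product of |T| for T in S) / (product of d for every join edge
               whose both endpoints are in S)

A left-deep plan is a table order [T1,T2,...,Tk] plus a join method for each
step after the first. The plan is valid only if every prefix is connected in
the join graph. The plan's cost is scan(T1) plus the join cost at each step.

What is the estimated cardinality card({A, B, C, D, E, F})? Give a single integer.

Tables in S: A(500), B(400), C(250), D(100), E(250), F(150)
Edges inside S: F-E(d=25), E-B(d=200), B-C(d=4), C-A(d=250), A-D(d=100)
numerator = 500 * 400 * 250 * 100 * 250 * 150 = 187500000000000
denominator = 25 * 200 * 4 * 250 * 100 = 500000000
card(S) = 187500000000000 / 500000000 = 375000

375000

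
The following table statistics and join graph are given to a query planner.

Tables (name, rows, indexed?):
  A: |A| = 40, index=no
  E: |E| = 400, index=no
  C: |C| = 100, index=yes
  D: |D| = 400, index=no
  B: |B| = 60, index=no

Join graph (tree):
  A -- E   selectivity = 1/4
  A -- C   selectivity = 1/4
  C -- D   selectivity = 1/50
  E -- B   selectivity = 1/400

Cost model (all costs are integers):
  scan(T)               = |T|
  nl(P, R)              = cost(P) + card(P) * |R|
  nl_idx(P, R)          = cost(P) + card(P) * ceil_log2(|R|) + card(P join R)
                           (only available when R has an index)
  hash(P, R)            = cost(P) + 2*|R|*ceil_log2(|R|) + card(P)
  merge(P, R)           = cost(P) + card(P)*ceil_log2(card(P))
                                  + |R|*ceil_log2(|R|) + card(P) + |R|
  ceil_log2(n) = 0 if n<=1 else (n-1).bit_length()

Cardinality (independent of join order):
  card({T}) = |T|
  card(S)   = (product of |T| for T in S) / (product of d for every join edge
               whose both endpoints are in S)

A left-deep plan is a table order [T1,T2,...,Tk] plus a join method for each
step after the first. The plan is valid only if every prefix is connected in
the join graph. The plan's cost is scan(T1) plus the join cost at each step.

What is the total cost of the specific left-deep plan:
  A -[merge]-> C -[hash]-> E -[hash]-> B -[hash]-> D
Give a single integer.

132240

step 1: scan A: cost=40, card=40
step 2: join C via merge
    card(P join C) = 40*100/(4) = 1000
    cost = 40 + 40*6 + 100*7 + 40 + 100 = 1120
step 3: join E via hash
    card(P join E) = 1000*400/(4) = 100000
    cost = 1120 + 2*400*9 + 1000 = 9320
step 4: join B via hash
    card(P join B) = 100000*60/(400) = 15000
    cost = 9320 + 2*60*6 + 100000 = 110040
step 5: join D via hash
    card(P join D) = 15000*400/(50) = 120000
    cost = 110040 + 2*400*9 + 15000 = 132240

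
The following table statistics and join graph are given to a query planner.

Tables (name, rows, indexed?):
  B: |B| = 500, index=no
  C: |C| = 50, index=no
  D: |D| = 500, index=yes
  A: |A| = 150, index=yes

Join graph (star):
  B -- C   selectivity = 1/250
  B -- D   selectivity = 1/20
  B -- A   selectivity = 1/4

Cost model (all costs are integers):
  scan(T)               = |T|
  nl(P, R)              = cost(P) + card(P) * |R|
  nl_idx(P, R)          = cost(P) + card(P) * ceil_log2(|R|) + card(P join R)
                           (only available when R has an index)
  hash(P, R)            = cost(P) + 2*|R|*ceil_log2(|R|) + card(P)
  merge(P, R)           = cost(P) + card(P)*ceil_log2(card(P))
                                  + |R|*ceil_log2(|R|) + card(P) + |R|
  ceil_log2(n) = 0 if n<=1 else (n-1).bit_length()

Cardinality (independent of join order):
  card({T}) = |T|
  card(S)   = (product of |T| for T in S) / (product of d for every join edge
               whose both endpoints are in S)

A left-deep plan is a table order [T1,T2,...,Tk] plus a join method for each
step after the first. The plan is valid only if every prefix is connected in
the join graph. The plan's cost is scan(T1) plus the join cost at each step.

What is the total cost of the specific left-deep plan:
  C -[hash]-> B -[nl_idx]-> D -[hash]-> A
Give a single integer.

17400

step 1: scan C: cost=50, card=50
step 2: join B via hash
    card(P join B) = 50*500/(250) = 100
    cost = 50 + 2*500*9 + 50 = 9100
step 3: join D via nl_idx
    card(P join D) = 100*500/(20) = 2500
    cost = 9100 + 100*9 + 2500 = 12500
step 4: join A via hash
    card(P join A) = 2500*150/(4) = 93750
    cost = 12500 + 2*150*8 + 2500 = 17400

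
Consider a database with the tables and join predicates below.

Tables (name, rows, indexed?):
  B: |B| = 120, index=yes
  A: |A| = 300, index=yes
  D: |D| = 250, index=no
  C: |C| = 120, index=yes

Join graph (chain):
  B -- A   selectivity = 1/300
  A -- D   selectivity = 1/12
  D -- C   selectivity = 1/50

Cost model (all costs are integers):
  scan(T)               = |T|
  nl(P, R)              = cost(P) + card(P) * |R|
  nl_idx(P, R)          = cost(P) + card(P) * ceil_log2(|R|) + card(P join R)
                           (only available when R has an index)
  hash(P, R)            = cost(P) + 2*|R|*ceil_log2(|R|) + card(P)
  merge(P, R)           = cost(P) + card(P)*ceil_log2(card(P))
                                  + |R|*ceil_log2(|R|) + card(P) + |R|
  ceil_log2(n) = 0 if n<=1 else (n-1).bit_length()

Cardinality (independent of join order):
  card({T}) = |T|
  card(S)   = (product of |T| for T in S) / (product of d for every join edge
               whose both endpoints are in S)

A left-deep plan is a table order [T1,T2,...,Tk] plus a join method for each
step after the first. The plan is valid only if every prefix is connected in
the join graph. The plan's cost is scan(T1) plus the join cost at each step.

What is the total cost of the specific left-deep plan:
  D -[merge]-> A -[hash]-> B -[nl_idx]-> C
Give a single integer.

36930

step 1: scan D: cost=250, card=250
step 2: join A via merge
    card(P join A) = 250*300/(12) = 6250
    cost = 250 + 250*8 + 300*9 + 250 + 300 = 5500
step 3: join B via hash
    card(P join B) = 6250*120/(300) = 2500
    cost = 5500 + 2*120*7 + 6250 = 13430
step 4: join C via nl_idx
    card(P join C) = 2500*120/(50) = 6000
    cost = 13430 + 2500*7 + 6000 = 36930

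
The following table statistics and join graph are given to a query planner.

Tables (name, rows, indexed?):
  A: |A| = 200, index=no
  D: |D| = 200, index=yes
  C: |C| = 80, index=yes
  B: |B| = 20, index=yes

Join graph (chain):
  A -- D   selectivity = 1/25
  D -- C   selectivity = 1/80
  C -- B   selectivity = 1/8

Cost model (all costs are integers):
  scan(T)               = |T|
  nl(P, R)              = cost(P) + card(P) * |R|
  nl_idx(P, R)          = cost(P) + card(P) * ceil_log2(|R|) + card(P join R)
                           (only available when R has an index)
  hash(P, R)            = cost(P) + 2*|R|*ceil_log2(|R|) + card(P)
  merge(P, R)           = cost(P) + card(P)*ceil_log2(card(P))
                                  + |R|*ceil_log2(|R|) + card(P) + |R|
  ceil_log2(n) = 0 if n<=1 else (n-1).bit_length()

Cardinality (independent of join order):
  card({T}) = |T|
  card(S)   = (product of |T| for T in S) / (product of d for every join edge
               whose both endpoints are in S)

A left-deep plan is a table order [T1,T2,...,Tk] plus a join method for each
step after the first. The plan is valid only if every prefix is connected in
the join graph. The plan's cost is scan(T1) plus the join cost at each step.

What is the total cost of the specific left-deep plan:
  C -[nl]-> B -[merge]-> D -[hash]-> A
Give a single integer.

8980

step 1: scan C: cost=80, card=80
step 2: join B via nl
    card(P join B) = 80*20/(8) = 200
    cost = 80 + 80*20 = 1680
step 3: join D via merge
    card(P join D) = 200*200/(80) = 500
    cost = 1680 + 200*8 + 200*8 + 200 + 200 = 5280
step 4: join A via hash
    card(P join A) = 500*200/(25) = 4000
    cost = 5280 + 2*200*8 + 500 = 8980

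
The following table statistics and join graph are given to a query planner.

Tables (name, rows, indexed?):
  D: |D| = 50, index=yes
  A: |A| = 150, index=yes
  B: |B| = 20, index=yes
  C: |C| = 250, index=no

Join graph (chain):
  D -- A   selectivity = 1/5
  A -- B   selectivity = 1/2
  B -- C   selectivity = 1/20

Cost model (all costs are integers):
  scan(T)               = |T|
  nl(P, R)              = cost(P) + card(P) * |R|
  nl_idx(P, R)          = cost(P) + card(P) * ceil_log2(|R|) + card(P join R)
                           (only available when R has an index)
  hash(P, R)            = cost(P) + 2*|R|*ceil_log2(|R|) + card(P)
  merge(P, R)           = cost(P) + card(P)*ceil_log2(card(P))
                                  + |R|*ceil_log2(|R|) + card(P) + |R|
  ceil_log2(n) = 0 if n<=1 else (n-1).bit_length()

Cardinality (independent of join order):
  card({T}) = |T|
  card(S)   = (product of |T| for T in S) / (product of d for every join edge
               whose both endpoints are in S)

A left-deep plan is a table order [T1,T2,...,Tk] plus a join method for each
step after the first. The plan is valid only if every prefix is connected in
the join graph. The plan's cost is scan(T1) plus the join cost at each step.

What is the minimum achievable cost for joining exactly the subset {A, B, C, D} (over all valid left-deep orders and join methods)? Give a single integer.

21600

Selinger DP over subsets of {A,B,C,D}:
  {D}: scan cost=50, card=50
  {A}: scan cost=150, card=150
  {B}: scan cost=20, card=20
  {C}: scan cost=250, card=250
  {AD}: card=1500; try (D,hash)→900, (A,merge)→1750, (D,merge)→1850, (A,nl_idx)→1950, (A,hash)→2500, (D,nl_idx)→2550 …(+2); best=900 via (D,hash)
  {AB}: card=1500; try (B,hash)→500, (A,merge)→1490, (B,merge)→1620, (A,nl_idx)→1680, (B,nl_idx)→2400, (A,hash)→2440 …(+2); best=500 via (B,hash)
  {BC}: card=250; try (B,hash)→700, (B,nl_idx)→1750, (C,merge)→2390, (B,merge)→2620, (C,hash)→4040, (C,nl)→5020 …(+1); best=700 via (B,hash)
  {ABD}: card=15000; try (D,hash)→2600, (B,hash)→2600, (D,merge)→18850, (B,merge)→19020, (B,nl_idx)→23400, (D,nl_idx)→24500 …(+2); best=2600 via (D,hash)
  {ABC}: card=18750; try (A,hash)→3350, (A,merge)→4300, (C,hash)→6000, (C,merge)→20750, (A,nl_idx)→21450, (A,nl)→38200 …(+1); best=3350 via (A,hash)
  {ABCD}: card=187500; try (C,hash)→21600, (D,hash)→22700, (C,merge)→229850, (D,nl_idx)→303350, (D,merge)→303700, (D,nl)→940850 …(+1); best=21600 via (C,hash)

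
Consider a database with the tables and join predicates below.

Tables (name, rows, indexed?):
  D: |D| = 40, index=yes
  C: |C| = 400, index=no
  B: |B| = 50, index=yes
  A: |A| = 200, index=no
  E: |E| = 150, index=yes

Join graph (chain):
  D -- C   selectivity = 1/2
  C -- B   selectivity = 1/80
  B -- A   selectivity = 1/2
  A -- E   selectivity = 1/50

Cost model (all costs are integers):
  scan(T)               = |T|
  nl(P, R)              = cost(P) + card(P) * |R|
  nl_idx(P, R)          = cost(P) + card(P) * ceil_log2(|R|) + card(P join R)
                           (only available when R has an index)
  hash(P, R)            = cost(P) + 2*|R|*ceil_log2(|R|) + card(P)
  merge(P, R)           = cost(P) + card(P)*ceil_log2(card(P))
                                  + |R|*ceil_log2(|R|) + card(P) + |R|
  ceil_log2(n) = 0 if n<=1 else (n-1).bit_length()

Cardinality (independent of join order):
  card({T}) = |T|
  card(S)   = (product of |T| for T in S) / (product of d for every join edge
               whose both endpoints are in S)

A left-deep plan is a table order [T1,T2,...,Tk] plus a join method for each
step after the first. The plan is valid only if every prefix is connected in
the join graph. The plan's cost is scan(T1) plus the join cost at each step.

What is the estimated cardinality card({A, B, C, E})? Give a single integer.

Tables in S: A(200), B(50), C(400), E(150)
Edges inside S: C-B(d=80), B-A(d=2), A-E(d=50)
numerator = 200 * 50 * 400 * 150 = 600000000
denominator = 80 * 2 * 50 = 8000
card(S) = 600000000 / 8000 = 75000

75000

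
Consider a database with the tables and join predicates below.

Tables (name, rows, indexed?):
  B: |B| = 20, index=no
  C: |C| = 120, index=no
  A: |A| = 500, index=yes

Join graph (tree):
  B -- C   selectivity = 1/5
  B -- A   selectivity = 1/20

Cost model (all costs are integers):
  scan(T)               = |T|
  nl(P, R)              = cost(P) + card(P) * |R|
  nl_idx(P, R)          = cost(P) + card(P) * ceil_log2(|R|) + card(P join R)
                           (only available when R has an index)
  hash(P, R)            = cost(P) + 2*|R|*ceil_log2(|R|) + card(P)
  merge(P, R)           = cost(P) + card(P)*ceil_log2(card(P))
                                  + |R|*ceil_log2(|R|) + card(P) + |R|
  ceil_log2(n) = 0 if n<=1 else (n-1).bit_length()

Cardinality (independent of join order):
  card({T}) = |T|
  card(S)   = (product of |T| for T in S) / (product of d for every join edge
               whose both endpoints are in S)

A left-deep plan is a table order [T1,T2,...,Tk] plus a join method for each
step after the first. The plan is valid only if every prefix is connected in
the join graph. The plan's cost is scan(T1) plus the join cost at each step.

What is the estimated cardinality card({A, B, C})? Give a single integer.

Tables in S: A(500), B(20), C(120)
Edges inside S: B-C(d=5), B-A(d=20)
numerator = 500 * 20 * 120 = 1200000
denominator = 5 * 20 = 100
card(S) = 1200000 / 100 = 12000

12000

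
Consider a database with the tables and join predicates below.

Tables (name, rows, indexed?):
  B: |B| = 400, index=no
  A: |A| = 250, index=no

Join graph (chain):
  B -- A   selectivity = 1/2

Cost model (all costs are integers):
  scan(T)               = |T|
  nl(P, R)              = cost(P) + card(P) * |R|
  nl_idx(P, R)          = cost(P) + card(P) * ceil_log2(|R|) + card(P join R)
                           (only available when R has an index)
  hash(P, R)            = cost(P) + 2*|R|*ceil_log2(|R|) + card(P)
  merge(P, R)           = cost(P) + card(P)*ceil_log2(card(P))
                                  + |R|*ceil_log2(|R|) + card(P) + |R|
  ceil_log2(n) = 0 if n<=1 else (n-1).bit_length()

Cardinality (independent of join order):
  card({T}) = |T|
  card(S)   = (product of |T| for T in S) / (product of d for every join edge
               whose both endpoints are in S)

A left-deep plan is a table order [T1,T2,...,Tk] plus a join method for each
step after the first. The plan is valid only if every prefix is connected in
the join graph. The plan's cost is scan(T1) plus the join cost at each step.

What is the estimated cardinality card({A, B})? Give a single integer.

Tables in S: A(250), B(400)
Edges inside S: B-A(d=2)
numerator = 250 * 400 = 100000
denominator = 2 = 2
card(S) = 100000 / 2 = 50000

50000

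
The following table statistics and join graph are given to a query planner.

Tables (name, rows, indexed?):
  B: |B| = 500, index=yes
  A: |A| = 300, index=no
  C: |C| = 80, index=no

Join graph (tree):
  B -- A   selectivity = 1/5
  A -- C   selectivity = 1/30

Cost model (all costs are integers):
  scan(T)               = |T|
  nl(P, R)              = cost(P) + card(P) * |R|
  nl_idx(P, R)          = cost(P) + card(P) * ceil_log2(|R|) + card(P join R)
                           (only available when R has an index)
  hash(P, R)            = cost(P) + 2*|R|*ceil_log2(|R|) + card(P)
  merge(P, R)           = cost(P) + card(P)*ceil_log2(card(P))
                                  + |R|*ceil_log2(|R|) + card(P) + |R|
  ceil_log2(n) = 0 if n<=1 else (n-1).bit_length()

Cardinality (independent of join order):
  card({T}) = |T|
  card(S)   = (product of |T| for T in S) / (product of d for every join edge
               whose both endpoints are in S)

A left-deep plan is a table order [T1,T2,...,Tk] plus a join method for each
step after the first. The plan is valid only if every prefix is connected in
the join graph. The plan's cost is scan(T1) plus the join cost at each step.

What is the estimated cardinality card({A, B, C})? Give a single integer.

80000

Tables in S: A(300), B(500), C(80)
Edges inside S: B-A(d=5), A-C(d=30)
numerator = 300 * 500 * 80 = 12000000
denominator = 5 * 30 = 150
card(S) = 12000000 / 150 = 80000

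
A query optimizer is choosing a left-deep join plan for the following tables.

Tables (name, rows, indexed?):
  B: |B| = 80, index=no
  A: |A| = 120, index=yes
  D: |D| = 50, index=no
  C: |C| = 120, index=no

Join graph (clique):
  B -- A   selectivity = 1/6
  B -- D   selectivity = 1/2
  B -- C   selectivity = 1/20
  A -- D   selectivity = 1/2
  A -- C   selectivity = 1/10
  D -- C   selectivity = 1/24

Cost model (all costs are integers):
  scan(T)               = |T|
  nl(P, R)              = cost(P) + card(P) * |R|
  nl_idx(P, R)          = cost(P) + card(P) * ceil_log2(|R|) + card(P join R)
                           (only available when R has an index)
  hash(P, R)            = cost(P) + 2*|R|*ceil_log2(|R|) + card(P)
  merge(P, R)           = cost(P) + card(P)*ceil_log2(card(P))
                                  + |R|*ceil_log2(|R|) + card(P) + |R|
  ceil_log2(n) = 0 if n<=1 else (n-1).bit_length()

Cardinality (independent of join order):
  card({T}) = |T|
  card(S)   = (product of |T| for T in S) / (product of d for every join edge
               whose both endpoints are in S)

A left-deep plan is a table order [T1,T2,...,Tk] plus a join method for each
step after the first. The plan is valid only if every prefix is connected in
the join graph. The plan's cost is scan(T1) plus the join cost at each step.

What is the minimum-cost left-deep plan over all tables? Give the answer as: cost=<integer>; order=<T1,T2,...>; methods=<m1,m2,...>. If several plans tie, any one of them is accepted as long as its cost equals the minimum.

cost=4390; order=C,D,B,A; methods=hash,hash,hash

Selinger DP (subsets sized 1..n):
  {B}: scan cost=80, card=80
  {A}: scan cost=120, card=120
  {D}: scan cost=50, card=50
  {C}: scan cost=120, card=120
  {AB}: card=1600; try (B,hash)→1360, (A,merge)→1680, (B,merge)→1720, (A,hash)→1840, (A,nl_idx)→2240, (A,nl)→9680 …(+1); best=1360 via (B,hash)
  {BD}: card=2000; try (D,hash)→760, (B,merge)→1040, (D,merge)→1070, (B,hash)→1220, (B,nl)→4050, (D,nl)→4080; best=760 via (D,hash)
  {BC}: card=480; try (B,hash)→1360, (C,merge)→1680, (B,merge)→1720, (C,hash)→1840, (C,nl)→9680, (B,nl)→9720; best=1360 via (B,hash)
  {AD}: card=3000; try (D,hash)→840, (A,merge)→1360, (D,merge)→1430, (A,hash)→1780, (A,nl_idx)→3400, (A,nl)→6050 …(+1); best=840 via (D,hash)
  {AC}: card=1440; try (C,hash)→1920, (A,hash)→1920, (C,merge)→2040, (A,merge)→2040, (A,nl_idx)→2400, (C,nl)→14520 …(+1); best=1920 via (C,hash)
  {CD}: card=250; try (D,hash)→840, (C,merge)→1360, (D,merge)→1430, (C,hash)→1780, (C,nl)→6050, (D,nl)→6120; best=840 via (D,hash)
  {ABD}: card=20000; try (D,hash)→3560, (A,hash)→4440, (B,hash)→4960, (D,merge)→20910, (A,merge)→25720, (A,nl_idx)→34760 …(+4); best=3560 via (D,hash)
  {ABC}: card=960; try (A,hash)→3520, (B,hash)→4480, (C,hash)→4640, (A,nl_idx)→5680, (A,merge)→7120, (B,merge)→19840 …(+4); best=3520 via (A,hash)
  {BCD}: card=500; try (B,hash)→2210, (D,hash)→2440, (B,merge)→3730, (C,hash)→4440, (D,merge)→6510, (B,nl)→20840 …(+3); best=2210 via (B,hash)
  {ACD}: card=1500; try (A,hash)→2770, (D,hash)→3960, (A,merge)→4050, (A,nl_idx)→4090, (C,hash)→5520, (D,merge)→19550 …(+4); best=2770 via (A,hash)
  {ABCD}: card=500; try (A,hash)→4390, (D,hash)→5080, (B,hash)→5390, (A,nl_idx)→6210, (A,merge)→8170, (D,merge)→14430 …(+7); best=4390 via (A,hash)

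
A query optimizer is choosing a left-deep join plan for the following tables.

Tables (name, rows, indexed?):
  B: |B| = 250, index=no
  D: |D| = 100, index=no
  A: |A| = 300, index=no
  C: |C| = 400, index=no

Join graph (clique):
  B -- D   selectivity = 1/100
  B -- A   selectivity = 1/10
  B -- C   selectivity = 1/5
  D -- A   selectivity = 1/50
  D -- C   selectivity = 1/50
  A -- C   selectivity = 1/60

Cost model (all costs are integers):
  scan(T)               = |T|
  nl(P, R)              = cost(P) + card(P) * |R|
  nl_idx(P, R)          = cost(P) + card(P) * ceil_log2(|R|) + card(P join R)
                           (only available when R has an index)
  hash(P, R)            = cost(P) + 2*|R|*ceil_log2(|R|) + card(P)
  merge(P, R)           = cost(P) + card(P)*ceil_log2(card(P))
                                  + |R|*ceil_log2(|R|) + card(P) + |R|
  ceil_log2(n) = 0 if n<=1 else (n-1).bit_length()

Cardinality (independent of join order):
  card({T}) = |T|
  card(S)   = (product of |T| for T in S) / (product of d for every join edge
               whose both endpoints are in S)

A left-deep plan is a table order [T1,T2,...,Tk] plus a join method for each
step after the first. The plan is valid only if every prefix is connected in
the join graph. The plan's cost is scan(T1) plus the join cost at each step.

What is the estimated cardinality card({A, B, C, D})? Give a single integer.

4

Tables in S: A(300), B(250), C(400), D(100)
Edges inside S: B-D(d=100), B-A(d=10), B-C(d=5), D-A(d=50), D-C(d=50), A-C(d=60)
numerator = 300 * 250 * 400 * 100 = 3000000000
denominator = 100 * 10 * 5 * 50 * 50 * 60 = 750000000
card(S) = 3000000000 / 750000000 = 4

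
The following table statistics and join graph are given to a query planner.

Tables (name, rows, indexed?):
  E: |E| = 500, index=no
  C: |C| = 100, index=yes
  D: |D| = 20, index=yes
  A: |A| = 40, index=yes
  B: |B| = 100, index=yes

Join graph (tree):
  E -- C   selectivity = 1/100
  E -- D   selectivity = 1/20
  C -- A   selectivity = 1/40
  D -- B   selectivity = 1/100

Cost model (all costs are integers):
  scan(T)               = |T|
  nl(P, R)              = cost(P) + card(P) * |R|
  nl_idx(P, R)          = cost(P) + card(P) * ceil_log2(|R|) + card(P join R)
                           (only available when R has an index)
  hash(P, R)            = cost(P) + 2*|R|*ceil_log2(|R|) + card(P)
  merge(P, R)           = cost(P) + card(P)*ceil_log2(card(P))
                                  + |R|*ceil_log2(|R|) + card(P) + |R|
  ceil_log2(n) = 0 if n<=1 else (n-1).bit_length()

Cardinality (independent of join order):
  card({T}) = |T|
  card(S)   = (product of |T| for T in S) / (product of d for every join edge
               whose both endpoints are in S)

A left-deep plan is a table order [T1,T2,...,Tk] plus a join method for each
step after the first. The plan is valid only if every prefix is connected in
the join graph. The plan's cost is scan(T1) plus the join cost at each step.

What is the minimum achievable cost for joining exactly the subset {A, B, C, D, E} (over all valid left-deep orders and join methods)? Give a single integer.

5980

Selinger DP over subsets of {A,B,C,D,E}:
  {E}: scan cost=500, card=500
  {C}: scan cost=100, card=100
  {D}: scan cost=20, card=20
  {A}: scan cost=40, card=40
  {B}: scan cost=100, card=100
  {CE}: card=500; try (C,hash)→2400, (C,nl_idx)→4500, (E,merge)→5900, (C,merge)→6300, (E,hash)→9200, (E,nl)→50100 …(+1); best=2400 via (C,hash)
  {DE}: card=500; try (D,hash)→1200, (D,nl_idx)→3500, (E,merge)→5140, (D,merge)→5620, (E,hash)→9040, (E,nl)→10020 …(+1); best=1200 via (D,hash)
  {AC}: card=100; try (C,nl_idx)→420, (A,hash)→680, (A,nl_idx)→800, (C,merge)→1120, (A,merge)→1180, (C,hash)→1480 …(+2); best=420 via (C,nl_idx)
  {BD}: card=20; try (B,nl_idx)→180, (D,hash)→400, (D,nl_idx)→620, (B,merge)→940, (D,merge)→1020, (B,hash)→1440 …(+2); best=180 via (B,nl_idx)
  {CDE}: card=500; try (D,hash)→3100, (C,hash)→3100, (C,nl_idx)→5200, (D,nl_idx)→5400, (C,merge)→7000, (D,merge)→7520 …(+2); best=3100 via (D,hash)
  {ACE}: card=500; try (A,hash)→3380, (A,nl_idx)→5900, (E,merge)→6220, (A,merge)→7680, (E,hash)→9520, (A,nl)→22400 …(+1); best=3380 via (A,hash)
  {BDE}: card=500; try (B,hash)→3100, (B,nl_idx)→5200, (E,merge)→5300, (B,merge)→7000, (E,hash)→9200, (E,nl)→10180 …(+1); best=3100 via (B,hash)
  {ACDE}: card=500; try (D,hash)→4080, (A,hash)→4080, (D,nl_idx)→6380, (A,nl_idx)→6600, (A,merge)→8380, (D,merge)→8500 …(+2); best=4080 via (D,hash)
  {BCDE}: card=500; try (C,hash)→5000, (B,hash)→5000, (C,nl_idx)→7100, (B,nl_idx)→7100, (C,merge)→8900, (B,merge)→8900 …(+2); best=5000 via (C,hash)
  {ABCDE}: card=500; try (B,hash)→5980, (A,hash)→5980, (B,nl_idx)→8080, (A,nl_idx)→8500, (B,merge)→9880, (A,merge)→10280 …(+2); best=5980 via (B,hash)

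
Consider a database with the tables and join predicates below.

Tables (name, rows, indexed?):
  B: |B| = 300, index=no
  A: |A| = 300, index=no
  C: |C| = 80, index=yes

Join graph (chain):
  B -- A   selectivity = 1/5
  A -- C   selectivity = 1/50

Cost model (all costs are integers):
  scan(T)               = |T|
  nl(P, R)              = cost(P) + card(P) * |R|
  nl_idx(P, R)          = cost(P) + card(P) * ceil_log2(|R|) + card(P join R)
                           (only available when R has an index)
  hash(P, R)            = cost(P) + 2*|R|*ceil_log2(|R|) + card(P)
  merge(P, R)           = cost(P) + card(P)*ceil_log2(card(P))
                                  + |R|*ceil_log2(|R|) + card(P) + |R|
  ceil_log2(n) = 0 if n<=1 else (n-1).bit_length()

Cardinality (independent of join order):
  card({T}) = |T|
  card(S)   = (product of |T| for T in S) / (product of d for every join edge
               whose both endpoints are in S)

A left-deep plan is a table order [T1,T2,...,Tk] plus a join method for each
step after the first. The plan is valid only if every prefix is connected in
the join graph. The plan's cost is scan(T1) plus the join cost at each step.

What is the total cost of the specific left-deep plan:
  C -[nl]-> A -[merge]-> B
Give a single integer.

31880

step 1: scan C: cost=80, card=80
step 2: join A via nl
    card(P join A) = 80*300/(50) = 480
    cost = 80 + 80*300 = 24080
step 3: join B via merge
    card(P join B) = 480*300/(5) = 28800
    cost = 24080 + 480*9 + 300*9 + 480 + 300 = 31880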